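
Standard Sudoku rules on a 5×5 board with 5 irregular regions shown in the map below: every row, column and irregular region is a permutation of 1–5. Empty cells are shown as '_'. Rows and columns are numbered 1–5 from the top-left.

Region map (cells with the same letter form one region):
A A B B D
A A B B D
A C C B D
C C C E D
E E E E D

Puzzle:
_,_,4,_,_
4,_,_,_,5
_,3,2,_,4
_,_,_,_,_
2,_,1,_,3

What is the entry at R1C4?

R2C3 = 3: row 2 has {4,5}; col 3 has {1,2,4}; region has {4} → only 3 remains.
R4C3 = 5: row 4 has {}; col 3 has {1,2,3,4}; region has {2,3} → only 5 remains.
R4C1 = 1: row 4 has {5}; col 1 has {2,4}; region has {2,3,5} → only 1 remains.
R4C2 = 4: row 4 has {1,5}; col 2 has {3}; region has {1,2,3,5} → only 4 remains.
R4C4 = 3: row 4 has {1,4,5}; col 4 has {}; region has {1,2} → only 3 remains.
R4C5 = 2: row 4 has {1,3,4,5}; col 5 has {3,4,5}; region has {3,4,5} → only 2 remains.
R5C2 = 5: row 5 has {1,2,3}; col 2 has {3,4}; region has {1,2,3} → only 5 remains.
R5C4 = 4: row 5 has {1,2,3,5}; col 4 has {3}; region has {1,2,3,5} → only 4 remains.
R1C5 = 1: row 1 has {4}; col 5 has {2,3,4,5}; region has {2,3,4,5} → only 1 remains.
R3C1 = 5: row 3 has {2,3,4}; col 1 has {1,2,4}; region has {4} → only 5 remains.
R3C4 = 1: row 3 has {2,3,4,5}; col 4 has {3,4}; region has {3,4} → only 1 remains.
R1C1 = 3: row 1 has {1,4}; col 1 has {1,2,4,5}; region has {4,5} → only 3 remains.
R1C2 = 2: row 1 has {1,3,4}; col 2 has {3,4,5}; region has {3,4,5} → only 2 remains.
R1C4 = 5: row 1 has {1,2,3,4}; col 4 has {1,3,4}; region has {1,3,4} → only 5 remains.

5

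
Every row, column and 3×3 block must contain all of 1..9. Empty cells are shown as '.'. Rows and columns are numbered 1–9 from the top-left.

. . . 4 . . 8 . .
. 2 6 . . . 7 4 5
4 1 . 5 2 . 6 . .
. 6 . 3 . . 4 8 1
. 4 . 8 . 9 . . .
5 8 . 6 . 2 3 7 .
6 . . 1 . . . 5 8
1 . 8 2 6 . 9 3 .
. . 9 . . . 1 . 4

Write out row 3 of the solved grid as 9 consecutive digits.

417528693

R2C4 = 9 (sole candidate).
R3C8 = 9: row 3 has {1,2,4,5,6}; col 8 has {3,4,5,7,8}; box has {4,5,6,7,8} → only 9 remains.
R3C9 = 3: row 3 has {1,2,4,5,6,9}; col 9 has {1,4,5,8}; box has {4,5,6,7,8,9} → only 3 remains.
R6C3 = 1 (sole candidate).
R6C5 = 4 (sole candidate).
R6C9 = 9 (sole candidate).
R7C7 = 2 (sole candidate).
R8C9 = 7 (sole candidate).
R9C4 = 7 (sole candidate).
R9C8 = 6 (sole candidate).
R1C9 = 2 (sole candidate).
R3C3 = 7: row 3 has {1,2,3,4,5,6,9}; col 3 has {1,6,8,9}; box has {1,2,4,6} → only 7 remains.
R3C6 = 8: row 3 has {1,2,3,4,5,6,7,9}; col 6 has {2,9}; box has {2,4,5,9} → only 8 remains.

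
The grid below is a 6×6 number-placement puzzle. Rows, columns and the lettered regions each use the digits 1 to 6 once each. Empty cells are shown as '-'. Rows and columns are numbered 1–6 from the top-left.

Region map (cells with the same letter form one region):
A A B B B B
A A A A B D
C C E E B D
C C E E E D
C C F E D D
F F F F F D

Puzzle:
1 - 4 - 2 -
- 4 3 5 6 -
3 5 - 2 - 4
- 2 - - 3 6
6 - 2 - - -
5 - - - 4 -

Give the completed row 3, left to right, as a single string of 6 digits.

356214

R1C2 = 6: row 1 has {1,2,4}; col 2 has {2,4,5}; region has {1,3,4,5} → only 6 remains.
R1C4 = 3: row 1 has {1,2,4,6}; col 4 has {2,5}; region has {2,4,6} → only 3 remains.
R1C6 = 5: row 1 has {1,2,3,4,6}; col 6 has {4,6}; region has {2,3,4,6} → only 5 remains.
R2C1 = 2: row 2 has {3,4,5,6}; col 1 has {1,3,5,6}; region has {1,3,4,5,6} → only 2 remains.
R2C6 = 1: row 2 has {2,3,4,5,6}; col 6 has {4,5,6}; region has {4,6} → only 1 remains.
R3C5 = 1: row 3 has {2,3,4,5}; col 5 has {2,3,4,6}; region has {2,3,4,5,6} → only 1 remains.
R4C1 = 4: row 4 has {2,3,6}; col 1 has {1,2,3,5,6}; region has {2,3,5,6} → only 4 remains.
R4C4 = 1: row 4 has {2,3,4,6}; col 4 has {2,3,5}; region has {2,3} → only 1 remains.
R5C2 = 1: row 5 has {2,6}; col 2 has {2,4,5,6}; region has {2,3,4,5,6} → only 1 remains.
R5C4 = 4: row 5 has {1,2,6}; col 4 has {1,2,3,5}; region has {1,2,3} → only 4 remains.
R5C5 = 5: row 5 has {1,2,4,6}; col 5 has {1,2,3,4,6}; region has {1,4,6} → only 5 remains.
R5C6 = 3: row 5 has {1,2,4,5,6}; col 6 has {1,4,5,6}; region has {1,4,5,6} → only 3 remains.
R6C2 = 3: row 6 has {4,5}; col 2 has {1,2,4,5,6}; region has {2,4,5} → only 3 remains.
R6C4 = 6: row 6 has {3,4,5}; col 4 has {1,2,3,4,5}; region has {2,3,4,5} → only 6 remains.
R6C6 = 2: row 6 has {3,4,5,6}; col 6 has {1,3,4,5,6}; region has {1,3,4,5,6} → only 2 remains.
R3C3 = 6: row 3 has {1,2,3,4,5}; col 3 has {2,3,4}; region has {1,2,3,4} → only 6 remains.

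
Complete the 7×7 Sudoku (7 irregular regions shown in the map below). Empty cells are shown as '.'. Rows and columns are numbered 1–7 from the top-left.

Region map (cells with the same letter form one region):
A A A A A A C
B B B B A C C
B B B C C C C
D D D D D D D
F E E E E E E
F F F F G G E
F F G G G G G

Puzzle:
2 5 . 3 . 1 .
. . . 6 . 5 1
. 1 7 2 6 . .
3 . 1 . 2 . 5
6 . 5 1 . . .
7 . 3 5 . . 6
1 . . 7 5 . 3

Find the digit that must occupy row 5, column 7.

row 2, column 1 = 4 (sole candidate).
row 2, column 3 = 2 (sole candidate).
row 2, column 5 = 7 (sole candidate).
row 3, column 1 = 5 (sole candidate).
row 3, column 7 = 4 (sole candidate).
row 4, column 4 = 4 (sole candidate).
row 1, column 5 = 4 (sole candidate).
row 1, column 7 = 7 (sole candidate).
row 2, column 2 = 3 (sole candidate).
row 3, column 6 = 3 (sole candidate).
row 5, column 5 = 3 (sole candidate).
row 5, column 7 = 2: row 5 has {1,3,5,6}; col 7 has {1,3,4,5,6,7}; region has {1,3,5,6} → only 2 remains.

2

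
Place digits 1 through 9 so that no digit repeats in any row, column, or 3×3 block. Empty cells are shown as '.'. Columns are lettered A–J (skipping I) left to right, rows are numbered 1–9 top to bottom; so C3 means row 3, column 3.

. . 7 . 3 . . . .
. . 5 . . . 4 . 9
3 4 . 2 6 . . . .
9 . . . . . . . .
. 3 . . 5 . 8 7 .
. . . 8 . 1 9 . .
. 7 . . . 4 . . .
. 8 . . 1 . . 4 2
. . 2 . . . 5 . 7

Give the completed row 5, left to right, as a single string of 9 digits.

134952876

D1 = 4: in row 1, 4 can only go here (every other open cell in that row sees a 4).
H2 = 3: in row 2, 3 can only go here (every other open cell in that row sees a 3).
C4 = 8: in row 4, 8 can only go here (every other open cell in that row sees an 8).
J6 = 3: in row 6, 3 can only go here (every other open cell in that row sees a 3).
E7 = 2: in row 7, 2 can only go here (every other open cell in that row sees a 2).
A9 = 4: in row 9, 4 can only go here (every other open cell in that row sees a 4).
A6 = 7: in column 1, 7 can only go here (every other open cell in that column sees a 7).
E6 = 4: row 6 has {1,3,7,8,9}; col 5 has {1,2,3,5,6}; box has {1,5,8} → only 4 remains.
E4 = 7: row 4 has {8,9}; col 5 has {1,2,3,4,5,6}; box has {1,4,5,8} → only 7 remains.
C6 = 6: row 6 has {1,3,4,7,8,9}; col 3 has {2,5,7,8}; box has {3,7,8,9} → only 6 remains.
E2 = 8: row 2 has {3,4,5,9}; col 5 has {1,2,3,4,5,6,7}; box has {2,3,4,6} → only 8 remains.
F2 = 7: row 2 has {3,4,5,8,9}; col 6 has {1,4}; box has {2,3,4,6,8} → only 7 remains.
E9 = 9: row 9 has {2,4,5,7}; col 5 has {1,2,3,4,5,6,7,8}; box has {1,2,4} → only 9 remains.
D2 = 1: row 2 has {3,4,5,7,8,9}; col 4 has {2,4,8}; box has {2,3,4,6,7,8} → only 1 remains.
G3 = 7: in row 3, 7 can only go here (every other open cell in that row sees a 7).
J4 = 4: in row 4, 4 can only go here (every other open cell in that row sees a 4).
C5 = 4: in row 5, 4 can only go here (every other open cell in that row sees a 4).
D8 = 7: in row 8, 7 can only go here (every other open cell in that row sees a 7).
C8 = 9: in row 8, 9 can only go here (every other open cell in that row sees a 9).
C3 = 1: row 3 has {2,3,4,6,7}; col 3 has {2,4,5,6,7,8,9}; box has {3,4,5,7} → only 1 remains.
C7 = 3: row 7 has {2,4,7}; col 3 has {1,2,4,5,6,7,8,9}; box has {2,4,7,8,9} → only 3 remains.
F3 = 9: in row 3, 9 can only go here (every other open cell in that row sees a 9).
F1 = 5: row 1 has {3,4,7}; col 6 has {1,4,7,9}; box has {1,2,3,4,6,7,8,9} → only 5 remains.
B1 = 9: in row 1, 9 can only go here (every other open cell in that row sees a 9).
D5 = 9: in row 5, 9 can only go here (every other open cell in that row sees a 9).
H7 = 9: in row 7, 9 can only go here (every other open cell in that row sees a 9).
J7 = 8: in row 7, 8 can only go here (every other open cell in that row sees an 8).
J3 = 5: row 3 has {1,2,3,4,6,7,9}; col 9 has {2,3,4,7,8,9}; box has {3,4,7,9} → only 5 remains.
H3 = 8: row 3 has {1,2,3,4,5,6,7,9}; col 8 has {3,4,7,9}; box has {3,4,5,7,9} → only 8 remains.
A1 = 8: in row 1, 8 can only go here (every other open cell in that row sees an 8).
A8 = 5: in row 8, 5 can only go here (every other open cell in that row sees a 5).
D7 = 5: in row 7, 5 can only go here (every other open cell in that row sees a 5).
F9 = 8: in row 9, 8 can only go here (every other open cell in that row sees an 8).
D9 = 3: in row 9, 3 can only go here (every other open cell in that row sees a 3).
D4 = 6: row 4 has {4,7,8,9}; col 4 has {1,2,3,4,5,7,8,9}; box has {1,4,5,7,8,9} → only 6 remains.
F5 = 2: row 5 has {3,4,5,7,8,9}; col 6 has {1,4,5,7,8,9}; box has {1,4,5,6,7,8,9} → only 2 remains.
F8 = 6: row 8 has {1,2,4,5,7,8,9}; col 6 has {1,2,4,5,7,8,9}; box has {1,2,3,4,5,7,8,9} → only 6 remains.
G8 = 3: row 8 has {1,2,4,5,6,7,8,9}; col 7 has {4,5,7,8,9}; box has {2,4,5,7,8,9} → only 3 remains.
F4 = 3: row 4 has {4,6,7,8,9}; col 6 has {1,2,4,5,6,7,8,9}; box has {1,2,4,5,6,7,8,9} → only 3 remains.
A5 = 1: row 5 has {2,3,4,5,7,8,9}; col 1 has {3,4,5,7,8,9}; box has {3,4,6,7,8,9} → only 1 remains.
J5 = 6: row 5 has {1,2,3,4,5,7,8,9}; col 9 has {2,3,4,5,7,8,9}; box has {3,4,7,8,9} → only 6 remains.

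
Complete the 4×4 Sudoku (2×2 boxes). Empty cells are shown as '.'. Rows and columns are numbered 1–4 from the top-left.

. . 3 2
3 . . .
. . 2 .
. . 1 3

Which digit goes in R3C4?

4

R2C3 = 4 (sole candidate).
R2C4 = 1 (sole candidate).
R3C4 = 4: row 3 has {2}; col 4 has {1,2,3}; box has {1,2,3} → only 4 remains.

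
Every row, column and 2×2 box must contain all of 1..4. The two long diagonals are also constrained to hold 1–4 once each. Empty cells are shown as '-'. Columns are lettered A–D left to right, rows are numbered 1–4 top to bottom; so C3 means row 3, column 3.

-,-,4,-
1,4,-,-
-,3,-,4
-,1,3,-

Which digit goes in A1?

B1 = 2: row 1 has {4}; col 2 has {1,3,4}; box has {1,4} → only 2 remains.
D1 = 1: row 1 has {2,4}; col 4 has {4}; box has {4}; anti-diagonal has {3} → only 1 remains.
C2 = 2: row 2 has {1,4}; col 3 has {3,4}; box has {1,4}; anti-diagonal has {1,3} → only 2 remains.
D2 = 3: row 2 has {1,2,4}; col 4 has {1,4}; box has {1,2,4} → only 3 remains.
A3 = 2: row 3 has {3,4}; col 1 has {1}; box has {1,3} → only 2 remains.
C3 = 1: row 3 has {2,3,4}; col 3 has {2,3,4}; box has {3,4}; main diagonal has {4} → only 1 remains.
A4 = 4: row 4 has {1,3}; col 1 has {1,2}; box has {1,2,3}; anti-diagonal has {1,2,3} → only 4 remains.
D4 = 2: row 4 has {1,3,4}; col 4 has {1,3,4}; box has {1,3,4}; main diagonal has {1,4} → only 2 remains.
A1 = 3: row 1 has {1,2,4}; col 1 has {1,2,4}; box has {1,2,4}; main diagonal has {1,2,4} → only 3 remains.

3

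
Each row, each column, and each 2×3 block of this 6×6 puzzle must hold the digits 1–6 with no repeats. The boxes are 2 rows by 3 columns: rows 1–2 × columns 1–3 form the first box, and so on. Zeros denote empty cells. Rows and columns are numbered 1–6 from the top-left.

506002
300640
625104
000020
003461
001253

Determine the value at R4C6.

6

R1C4 = 3 (sole candidate).
R1C5 = 1 (sole candidate).
R2C2 = 1 (sole candidate).
R2C3 = 2 (sole candidate).
R2C6 = 5 (sole candidate).
R3C5 = 3 (sole candidate).
R4C3 = 4 (sole candidate).
R4C4 = 5 (sole candidate).
R4C6 = 6: row 4 has {2,4,5}; col 6 has {1,2,3,4,5}; box has {1,2,3,4,5} → only 6 remains.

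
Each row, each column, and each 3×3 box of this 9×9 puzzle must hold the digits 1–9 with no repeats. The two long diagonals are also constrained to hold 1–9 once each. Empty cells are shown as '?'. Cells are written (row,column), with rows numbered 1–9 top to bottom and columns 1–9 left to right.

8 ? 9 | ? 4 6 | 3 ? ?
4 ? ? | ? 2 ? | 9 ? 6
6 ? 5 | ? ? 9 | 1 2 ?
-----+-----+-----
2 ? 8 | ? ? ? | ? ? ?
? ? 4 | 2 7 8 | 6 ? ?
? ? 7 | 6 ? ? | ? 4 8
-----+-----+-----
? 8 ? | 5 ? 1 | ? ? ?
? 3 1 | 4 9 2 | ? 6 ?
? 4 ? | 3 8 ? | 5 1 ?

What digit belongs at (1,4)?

(1,9) = 5: row 1 has {3,4,6,8,9}; col 9 has {6,8}; box has {1,2,3,6,9}; anti-diagonal has {1,3,6,7} → only 5 remains.
(2,2) = 1: row 2 has {2,4,6,9}; col 2 has {3,4,8}; box has {4,5,6,8,9}; main diagonal has {5,6,7,8} → only 1 remains.
(2,3) = 3: row 2 has {1,2,4,6,9}; col 3 has {1,4,5,7,8,9}; box has {1,4,5,6,8,9} → only 3 remains.
(2,8) = 8: row 2 has {1,2,3,4,6,9}; col 8 has {1,2,4,6}; box has {1,2,3,5,6,9}; anti-diagonal has {1,3,5,6,7} → only 8 remains.
(3,2) = 7: row 3 has {1,2,5,6,9}; col 2 has {1,3,4,8}; box has {1,3,4,5,6,8,9} → only 7 remains.
(3,4) = 8: row 3 has {1,2,5,6,7,9}; col 4 has {2,3,4,5,6}; box has {2,4,6,9} → only 8 remains.
(3,5) = 3: row 3 has {1,2,5,6,7,8,9}; col 5 has {2,4,7,8,9}; box has {2,4,6,8,9} → only 3 remains.
(3,9) = 4: row 3 has {1,2,3,5,6,7,8,9}; col 9 has {5,6,8}; box has {1,2,3,5,6,8,9} → only 4 remains.
(4,4) = 9: row 4 has {2,8}; col 4 has {2,3,4,5,6,8}; box has {2,6,7,8}; main diagonal has {1,5,6,7,8} → only 9 remains.
(4,6) = 4: row 4 has {2,8,9}; col 6 has {1,2,6,8,9}; box has {2,6,7,8,9}; anti-diagonal has {1,3,5,6,7,8} → only 4 remains.
(4,7) = 7: row 4 has {2,4,8,9}; col 7 has {1,3,5,6,9}; box has {4,6,8} → only 7 remains.
(6,6) = 3: row 6 has {4,6,7,8}; col 6 has {1,2,4,6,8,9}; box has {2,4,6,7,8,9}; main diagonal has {1,5,6,7,8,9} → only 3 remains.
(6,7) = 2: row 6 has {3,4,6,7,8}; col 7 has {1,3,5,6,7,9}; box has {4,6,7,8} → only 2 remains.
(7,3) = 2: row 7 has {1,5,8}; col 3 has {1,3,4,5,7,8,9}; box has {1,3,4,8}; anti-diagonal has {1,3,4,5,6,7,8} → only 2 remains.
(7,5) = 6: row 7 has {1,2,5,8}; col 5 has {2,3,4,7,8,9}; box has {1,2,3,4,5,8,9} → only 6 remains.
(7,7) = 4: row 7 has {1,2,5,6,8}; col 7 has {1,2,3,5,6,7,9}; box has {1,5,6}; main diagonal has {1,3,5,6,7,8,9} → only 4 remains.
(8,7) = 8: row 8 has {1,2,3,4,6,9}; col 7 has {1,2,3,4,5,6,7,9}; box has {1,4,5,6} → only 8 remains.
(8,9) = 7: row 8 has {1,2,3,4,6,8,9}; col 9 has {4,5,6,8}; box has {1,4,5,6,8} → only 7 remains.
(9,1) = 9: row 9 has {1,3,4,5,8}; col 1 has {2,4,6,8}; box has {1,2,3,4,8}; anti-diagonal has {1,2,3,4,5,6,7,8} → only 9 remains.
(9,3) = 6: row 9 has {1,3,4,5,8,9}; col 3 has {1,2,3,4,5,7,8,9}; box has {1,2,3,4,8,9} → only 6 remains.
(9,6) = 7: row 9 has {1,3,4,5,6,8,9}; col 6 has {1,2,3,4,6,8,9}; box has {1,2,3,4,5,6,8,9} → only 7 remains.
(9,9) = 2: row 9 has {1,3,4,5,6,7,8,9}; col 9 has {4,5,6,7,8}; box has {1,4,5,6,7,8}; main diagonal has {1,3,4,5,6,7,8,9} → only 2 remains.
(1,2) = 2: row 1 has {3,4,5,6,8,9}; col 2 has {1,3,4,7,8}; box has {1,3,4,5,6,7,8,9} → only 2 remains.
(1,8) = 7: row 1 has {2,3,4,5,6,8,9}; col 8 has {1,2,4,6,8}; box has {1,2,3,4,5,6,8,9} → only 7 remains.
(2,4) = 7: row 2 has {1,2,3,4,6,8,9}; col 4 has {2,3,4,5,6,8,9}; box has {2,3,4,6,8,9} → only 7 remains.
(2,6) = 5: row 2 has {1,2,3,4,6,7,8,9}; col 6 has {1,2,3,4,6,7,8,9}; box has {2,3,4,6,7,8,9} → only 5 remains.
(7,1) = 7: row 7 has {1,2,4,5,6,8}; col 1 has {2,4,6,8,9}; box has {1,2,3,4,6,8,9} → only 7 remains.
(8,1) = 5: row 8 has {1,2,3,4,6,7,8,9}; col 1 has {2,4,6,7,8,9}; box has {1,2,3,4,6,7,8,9} → only 5 remains.
(1,4) = 1: row 1 has {2,3,4,5,6,7,8,9}; col 4 has {2,3,4,5,6,7,8,9}; box has {2,3,4,5,6,7,8,9} → only 1 remains.

1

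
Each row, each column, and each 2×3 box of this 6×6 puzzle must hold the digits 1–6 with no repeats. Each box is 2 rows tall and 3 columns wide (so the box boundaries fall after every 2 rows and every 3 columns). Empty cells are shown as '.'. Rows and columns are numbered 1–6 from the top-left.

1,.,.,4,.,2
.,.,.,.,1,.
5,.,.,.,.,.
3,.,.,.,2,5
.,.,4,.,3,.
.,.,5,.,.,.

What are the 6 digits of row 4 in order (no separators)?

R4C2 = 4: in row 4, 4 can only go here (every other open cell in that row sees a 4).
R2C1 = 4: in row 2, 4 can only go here (every other open cell in that row sees a 4).
R5C4 = 5: in row 5, 5 can only go here (every other open cell in that row sees a 5).
R2C2 = 5: in row 2, 5 can only go here (every other open cell in that row sees a 5).
R1C5 = 5: in row 1, 5 can only go here (every other open cell in that row sees a 5).
R2C3 = 2: in row 2, 2 can only go here (every other open cell in that row sees a 2).
R3C2 = 2: in row 3, 2 can only go here (every other open cell in that row sees a 2).
R5C1 = 2: in row 5, 2 can only go here (every other open cell in that row sees a 2).
R6C1 = 6: row 6 has {5}; col 1 has {1,2,3,4,5}; box has {2,4,5} → only 6 remains.
R6C5 = 4: row 6 has {5,6}; col 5 has {1,2,3,5}; box has {3,5} → only 4 remains.
R6C6 = 1: row 6 has {4,5,6}; col 6 has {2,5}; box has {3,4,5} → only 1 remains.
R3C5 = 6: row 3 has {2,5}; col 5 has {1,2,3,4,5}; box has {2,5} → only 6 remains.
R4C4 = 1: row 4 has {2,3,4,5}; col 4 has {4,5}; box has {2,5,6} → only 1 remains.
R5C2 = 1: row 5 has {2,3,4,5}; col 2 has {2,4,5}; box has {2,4,5,6} → only 1 remains.
R5C6 = 6: row 5 has {1,2,3,4,5}; col 6 has {1,2,5}; box has {1,3,4,5} → only 6 remains.
R6C2 = 3: row 6 has {1,4,5,6}; col 2 has {1,2,4,5}; box has {1,2,4,5,6} → only 3 remains.
R6C4 = 2: row 6 has {1,3,4,5,6}; col 4 has {1,4,5}; box has {1,3,4,5,6} → only 2 remains.
R1C2 = 6: row 1 has {1,2,4,5}; col 2 has {1,2,3,4,5}; box has {1,2,4,5} → only 6 remains.
R1C3 = 3: row 1 has {1,2,4,5,6}; col 3 has {2,4,5}; box has {1,2,4,5,6} → only 3 remains.
R2C6 = 3: row 2 has {1,2,4,5}; col 6 has {1,2,5,6}; box has {1,2,4,5} → only 3 remains.
R3C3 = 1: row 3 has {2,5,6}; col 3 has {2,3,4,5}; box has {2,3,4,5} → only 1 remains.
R3C4 = 3: row 3 has {1,2,5,6}; col 4 has {1,2,4,5}; box has {1,2,5,6} → only 3 remains.
R3C6 = 4: row 3 has {1,2,3,5,6}; col 6 has {1,2,3,5,6}; box has {1,2,3,5,6} → only 4 remains.
R4C3 = 6: row 4 has {1,2,3,4,5}; col 3 has {1,2,3,4,5}; box has {1,2,3,4,5} → only 6 remains.

346125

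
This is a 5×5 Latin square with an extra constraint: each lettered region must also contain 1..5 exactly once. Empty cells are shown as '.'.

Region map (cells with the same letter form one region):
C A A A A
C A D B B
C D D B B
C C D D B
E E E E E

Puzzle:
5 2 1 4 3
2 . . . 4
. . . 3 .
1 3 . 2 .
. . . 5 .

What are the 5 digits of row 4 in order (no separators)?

r2c2 = 5: row 2 has {2,4}; col 2 has {2,3}; region has {1,2,3,4} → only 5 remains.
r2c3 = 3: row 2 has {2,4,5}; col 3 has {1}; region has {2} → only 3 remains.
r2c4 = 1: row 2 has {2,3,4,5}; col 4 has {2,3,4,5}; region has {3,4} → only 1 remains.
r3c1 = 4: row 3 has {3}; col 1 has {1,2,5}; region has {1,2,3,5} → only 4 remains.
r3c2 = 1: row 3 has {3,4}; col 2 has {2,3,5}; region has {2,3} → only 1 remains.
r3c3 = 5: row 3 has {1,3,4}; col 3 has {1,3}; region has {1,2,3} → only 5 remains.
r3c5 = 2: row 3 has {1,3,4,5}; col 5 has {3,4}; region has {1,3,4} → only 2 remains.
r4c3 = 4: row 4 has {1,2,3}; col 3 has {1,3,5}; region has {1,2,3,5} → only 4 remains.
r4c5 = 5: row 4 has {1,2,3,4}; col 5 has {2,3,4}; region has {1,2,3,4} → only 5 remains.

13425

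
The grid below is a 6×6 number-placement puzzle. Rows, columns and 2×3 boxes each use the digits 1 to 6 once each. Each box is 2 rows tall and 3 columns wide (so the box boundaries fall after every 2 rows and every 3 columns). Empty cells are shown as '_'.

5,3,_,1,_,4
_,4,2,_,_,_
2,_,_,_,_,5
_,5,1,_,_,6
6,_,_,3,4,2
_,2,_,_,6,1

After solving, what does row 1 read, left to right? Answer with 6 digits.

536124

r1c3 = 6: row 1 has {1,3,4,5}; col 3 has {1,2}; box has {2,3,4,5} → only 6 remains.
r1c5 = 2: row 1 has {1,3,4,5,6}; col 5 has {4,6}; box has {1,4} → only 2 remains.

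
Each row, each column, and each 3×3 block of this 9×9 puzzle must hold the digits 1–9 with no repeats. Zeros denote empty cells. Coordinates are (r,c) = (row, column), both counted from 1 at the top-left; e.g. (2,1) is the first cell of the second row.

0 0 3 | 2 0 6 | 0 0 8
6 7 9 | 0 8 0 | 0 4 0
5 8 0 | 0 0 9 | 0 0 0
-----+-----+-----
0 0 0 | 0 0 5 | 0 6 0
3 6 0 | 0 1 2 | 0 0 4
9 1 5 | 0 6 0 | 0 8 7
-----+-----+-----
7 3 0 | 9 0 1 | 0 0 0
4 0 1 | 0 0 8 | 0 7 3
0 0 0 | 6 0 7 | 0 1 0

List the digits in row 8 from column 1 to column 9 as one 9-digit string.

491528673

(1,1) = 1: row 1 has {2,3,6,8}; col 1 has {3,4,5,6,7,9}; box has {3,5,6,7,8,9} → only 1 remains.
(1,2) = 4: row 1 has {1,2,3,6,8}; col 2 has {1,3,6,7,8}; box has {1,3,5,6,7,8,9} → only 4 remains.
(2,6) = 3: row 2 has {4,6,7,8,9}; col 6 has {1,2,5,6,7,8,9}; box has {2,6,8,9} → only 3 remains.
(3,3) = 2: row 3 has {5,8,9}; col 3 has {1,3,5,9}; box has {1,3,4,5,6,7,8,9} → only 2 remains.
(3,8) = 3: row 3 has {2,5,8,9}; col 8 has {1,4,6,7,8}; box has {4,8} → only 3 remains.
(4,2) = 2: row 4 has {5,6}; col 2 has {1,3,4,6,7,8}; box has {1,3,5,6,9} → only 2 remains.
(6,6) = 4: row 6 has {1,5,6,7,8,9}; col 6 has {1,2,3,5,6,7,8,9}; box has {1,2,5,6} → only 4 remains.
(8,4) = 5: row 8 has {1,3,4,7,8}; col 4 has {2,6,9}; box has {1,6,7,8,9} → only 5 remains.
(8,5) = 2: row 8 has {1,3,4,5,7,8}; col 5 has {1,6,8}; box has {1,5,6,7,8,9} → only 2 remains.
(9,3) = 8: row 9 has {1,6,7}; col 3 has {1,2,3,5,9}; box has {1,3,4,7} → only 8 remains.
(2,4) = 1: row 2 has {3,4,6,7,8,9}; col 4 has {2,5,6,9}; box has {2,3,6,8,9} → only 1 remains.
(4,1) = 8: row 4 has {2,5,6}; col 1 has {1,3,4,5,6,7,9}; box has {1,2,3,5,6,9} → only 8 remains.
(5,3) = 7: row 5 has {1,2,3,4,6}; col 3 has {1,2,3,5,8,9}; box has {1,2,3,5,6,8,9} → only 7 remains.
(5,4) = 8: row 5 has {1,2,3,4,6,7}; col 4 has {1,2,5,6,9}; box has {1,2,4,5,6} → only 8 remains.
(6,4) = 3: row 6 has {1,4,5,6,7,8,9}; col 4 has {1,2,5,6,8,9}; box has {1,2,4,5,6,8} → only 3 remains.
(6,7) = 2: row 6 has {1,3,4,5,6,7,8,9}; col 7 has {}; box has {4,6,7,8} → only 2 remains.
(7,3) = 6: row 7 has {1,3,7,9}; col 3 has {1,2,3,5,7,8,9}; box has {1,3,4,7,8} → only 6 remains.
(7,5) = 4: row 7 has {1,3,6,7,9}; col 5 has {1,2,6,8}; box has {1,2,5,6,7,8,9} → only 4 remains.
(8,2) = 9: row 8 has {1,2,3,4,5,7,8}; col 2 has {1,2,3,4,6,7,8}; box has {1,3,4,6,7,8} → only 9 remains.
(8,7) = 6: row 8 has {1,2,3,4,5,7,8,9}; col 7 has {2}; box has {1,3,7} → only 6 remains.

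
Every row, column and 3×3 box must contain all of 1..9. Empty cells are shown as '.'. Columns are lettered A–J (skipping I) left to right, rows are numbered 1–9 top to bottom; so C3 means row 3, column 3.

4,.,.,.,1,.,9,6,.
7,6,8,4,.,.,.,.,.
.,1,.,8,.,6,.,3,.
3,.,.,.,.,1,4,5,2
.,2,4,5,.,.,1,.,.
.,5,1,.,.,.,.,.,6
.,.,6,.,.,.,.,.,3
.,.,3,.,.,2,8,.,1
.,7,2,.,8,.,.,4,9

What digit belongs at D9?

B1 = 3: row 1 has {1,4,6,9}; col 2 has {1,2,5,6,7}; box has {1,4,6,7,8} → only 3 remains.
C1 = 5: row 1 has {1,3,4,6,9}; col 3 has {1,2,3,4,6,8}; box has {1,3,4,6,7,8} → only 5 remains.
F1 = 7: row 1 has {1,3,4,5,6,9}; col 6 has {1,2,6}; box has {1,4,6,8} → only 7 remains.
J1 = 8: row 1 has {1,3,4,5,6,7,9}; col 9 has {1,2,3,6,9}; box has {3,6,9} → only 8 remains.
J2 = 5: row 2 has {4,6,7,8}; col 9 has {1,2,3,6,8,9}; box has {3,6,8,9} → only 5 remains.
C3 = 9: row 3 has {1,3,6,8}; col 3 has {1,2,3,4,5,6,8}; box has {1,3,4,5,6,7,8} → only 9 remains.
C4 = 7: row 4 has {1,2,3,4,5}; col 3 has {1,2,3,4,5,6,8,9}; box has {1,2,3,4,5} → only 7 remains.
J5 = 7: row 5 has {1,2,4,5}; col 9 has {1,2,3,5,6,8,9}; box has {1,2,4,5,6} → only 7 remains.
G6 = 3: row 6 has {1,5,6}; col 7 has {1,4,8,9}; box has {1,2,4,5,6,7} → only 3 remains.
H8 = 7: row 8 has {1,2,3,8}; col 8 has {3,4,5,6}; box has {1,3,4,8,9} → only 7 remains.
D1 = 2: row 1 has {1,3,4,5,6,7,8,9}; col 4 has {4,5,8}; box has {1,4,6,7,8} → only 2 remains.
G2 = 2: row 2 has {4,5,6,7,8}; col 7 has {1,3,4,8,9}; box has {3,5,6,8,9} → only 2 remains.
H2 = 1: row 2 has {2,4,5,6,7,8}; col 8 has {3,4,5,6,7}; box has {2,3,5,6,8,9} → only 1 remains.
A3 = 2: row 3 has {1,3,6,8,9}; col 1 has {3,4,7}; box has {1,3,4,5,6,7,8,9} → only 2 remains.
E3 = 5: row 3 has {1,2,3,6,8,9}; col 5 has {1,8}; box has {1,2,4,6,7,8} → only 5 remains.
G3 = 7: row 3 has {1,2,3,5,6,8,9}; col 7 has {1,2,3,4,8,9}; box has {1,2,3,5,6,8,9} → only 7 remains.
J3 = 4: row 3 has {1,2,3,5,6,7,8,9}; col 9 has {1,2,3,5,6,7,8,9}; box has {1,2,3,5,6,7,8,9} → only 4 remains.
G7 = 5: row 7 has {3,6}; col 7 has {1,2,3,4,7,8,9}; box has {1,3,4,7,8,9} → only 5 remains.
H7 = 2: row 7 has {3,5,6}; col 8 has {1,3,4,5,6,7}; box has {1,3,4,5,7,8,9} → only 2 remains.
G9 = 6: row 9 has {2,4,7,8,9}; col 7 has {1,2,3,4,5,7,8,9}; box has {1,2,3,4,5,7,8,9} → only 6 remains.
B4 = 8: in row 4, 8 can only go here (every other open cell in that row sees an 8).
A6 = 9: row 6 has {1,3,5,6}; col 1 has {2,3,4,7}; box has {1,2,3,4,5,7,8} → only 9 remains.
D6 = 7: row 6 has {1,3,5,6,9}; col 4 has {2,4,5,8}; box has {1,5} → only 7 remains.
H6 = 8: row 6 has {1,3,5,6,7,9}; col 8 has {1,2,3,4,5,6,7}; box has {1,2,3,4,5,6,7} → only 8 remains.
A8 = 5: row 8 has {1,2,3,7,8}; col 1 has {2,3,4,7,9}; box has {2,3,6,7} → only 5 remains.
A9 = 1: row 9 has {2,4,6,7,8,9}; col 1 has {2,3,4,5,7,9}; box has {2,3,5,6,7} → only 1 remains.
D9 = 3: row 9 has {1,2,4,6,7,8,9}; col 4 has {2,4,5,7,8}; box has {2,8} → only 3 remains.

3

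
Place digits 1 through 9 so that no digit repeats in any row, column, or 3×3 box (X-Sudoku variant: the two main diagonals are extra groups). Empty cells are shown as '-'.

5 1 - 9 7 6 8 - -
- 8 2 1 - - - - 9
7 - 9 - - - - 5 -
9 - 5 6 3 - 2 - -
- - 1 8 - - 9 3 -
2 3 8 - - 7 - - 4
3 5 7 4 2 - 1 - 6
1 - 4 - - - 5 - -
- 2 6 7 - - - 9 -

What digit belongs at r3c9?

r1c3 = 3: row 1 has {1,5,6,7,8,9}; col 3 has {1,2,4,5,6,7,8,9}; box has {1,2,5,7,8,9} → only 3 remains.
r1c9 = 2: row 1 has {1,3,5,6,7,8,9}; col 9 has {4,6,9}; box has {5,8,9}; anti-diagonal has {7} → only 2 remains.
r5c5 = 4: row 5 has {1,3,8,9}; col 5 has {2,3,7}; box has {3,6,7,8}; main diagonal has {1,5,6,7,8,9}; anti-diagonal has {2,7} → only 4 remains.
r6c4 = 5: row 6 has {2,3,4,7,8}; col 4 has {1,4,6,7,8,9}; box has {3,4,6,7,8}; anti-diagonal has {2,4,7} → only 5 remains.
r6c7 = 6: row 6 has {2,3,4,5,7,8}; col 7 has {1,2,5,8,9}; box has {2,3,4,9} → only 6 remains.
r6c8 = 1: row 6 has {2,3,4,5,6,7,8}; col 8 has {3,5,9}; box has {2,3,4,6,9} → only 1 remains.
r7c8 = 8: row 7 has {1,2,3,4,5,6,7}; col 8 has {1,3,5,9}; box has {1,5,6,9} → only 8 remains.
r8c2 = 9: row 8 has {1,4,5}; col 2 has {1,2,3,5,8}; box has {1,2,3,4,5,6,7}; anti-diagonal has {2,4,5,7} → only 9 remains.
r8c4 = 3: row 8 has {1,4,5,9}; col 4 has {1,4,5,6,7,8,9}; box has {2,4,7} → only 3 remains.
r8c6 = 8: row 8 has {1,3,4,5,9}; col 6 has {6,7}; box has {2,3,4,7} → only 8 remains.
r8c8 = 2: row 8 has {1,3,4,5,8,9}; col 8 has {1,3,5,8,9}; box has {1,5,6,8,9}; main diagonal has {1,4,5,6,7,8,9} → only 2 remains.
r8c9 = 7: row 8 has {1,2,3,4,5,8,9}; col 9 has {2,4,6,9}; box has {1,2,5,6,8,9} → only 7 remains.
r9c1 = 8: row 9 has {2,6,7,9}; col 1 has {1,2,3,5,7,9}; box has {1,2,3,4,5,6,7,9}; anti-diagonal has {2,4,5,7,9} → only 8 remains.
r9c9 = 3: row 9 has {2,6,7,8,9}; col 9 has {2,4,6,7,9}; box has {1,2,5,6,7,8,9}; main diagonal has {1,2,4,5,6,7,8,9} → only 3 remains.
r1c8 = 4: row 1 has {1,2,3,5,6,7,8,9}; col 8 has {1,2,3,5,8,9}; box has {2,5,8,9} → only 4 remains.
r2c5 = 5: row 2 has {1,2,8,9}; col 5 has {2,3,4,7}; box has {1,6,7,9} → only 5 remains.
r2c8 = 6: row 2 has {1,2,5,8,9}; col 8 has {1,2,3,4,5,8,9}; box has {2,4,5,8,9}; anti-diagonal has {2,4,5,7,8,9} → only 6 remains.
r3c4 = 2: row 3 has {5,7,9}; col 4 has {1,3,4,5,6,7,8,9}; box has {1,5,6,7,9} → only 2 remains.
r3c5 = 8: row 3 has {2,5,7,9}; col 5 has {2,3,4,5,7}; box has {1,2,5,6,7,9} → only 8 remains.
r3c7 = 3: row 3 has {2,5,7,8,9}; col 7 has {1,2,5,6,8,9}; box has {2,4,5,6,8,9}; anti-diagonal has {2,4,5,6,7,8,9} → only 3 remains.
r3c9 = 1: row 3 has {2,3,5,7,8,9}; col 9 has {2,3,4,6,7,9}; box has {2,3,4,5,6,8,9} → only 1 remains.

1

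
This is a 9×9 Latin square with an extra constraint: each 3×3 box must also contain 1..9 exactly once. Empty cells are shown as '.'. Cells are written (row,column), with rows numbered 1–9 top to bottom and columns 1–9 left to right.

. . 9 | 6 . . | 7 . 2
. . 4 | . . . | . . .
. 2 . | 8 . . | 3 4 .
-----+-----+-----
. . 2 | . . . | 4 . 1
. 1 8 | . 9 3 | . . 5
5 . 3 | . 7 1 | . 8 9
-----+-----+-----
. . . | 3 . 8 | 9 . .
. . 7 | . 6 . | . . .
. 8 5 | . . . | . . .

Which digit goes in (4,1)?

(3,9) = 6: row 3 has {2,3,4,8}; col 9 has {1,2,5,9}; box has {2,3,4,7} → only 6 remains.
(4,4) = 5: row 4 has {1,2,4}; col 4 has {3,6,8}; box has {1,3,7,9} → only 5 remains.
(4,5) = 8: row 4 has {1,2,4,5}; col 5 has {6,7,9}; box has {1,3,5,7,9} → only 8 remains.
(4,6) = 6: row 4 has {1,2,4,5,8}; col 6 has {1,3,8}; box has {1,3,5,7,8,9} → only 6 remains.
(2,9) = 8: row 2 has {4}; col 9 has {1,2,5,6,9}; box has {2,3,4,6,7} → only 8 remains.
(3,3) = 1: row 3 has {2,3,4,6,8}; col 3 has {2,3,4,5,7,8,9}; box has {2,4,9} → only 1 remains.
(3,5) = 5: row 3 has {1,2,3,4,6,8}; col 5 has {6,7,8,9}; box has {6,8} → only 5 remains.
(7,3) = 6: row 7 has {3,8,9}; col 3 has {1,2,3,4,5,7,8,9}; box has {5,7,8} → only 6 remains.
(1,6) = 4: row 1 has {2,6,7,9}; col 6 has {1,3,6,8}; box has {5,6,8} → only 4 remains.
(3,1) = 7: row 3 has {1,2,3,4,5,6,8}; col 1 has {5}; box has {1,2,4,9} → only 7 remains.
(3,6) = 9: row 3 has {1,2,3,4,5,6,7,8}; col 6 has {1,3,4,6,8}; box has {4,5,6,8} → only 9 remains.
(4,1) = 9: row 4 has {1,2,4,5,6,8}; col 1 has {5,7}; box has {1,2,3,5,8} → only 9 remains.

9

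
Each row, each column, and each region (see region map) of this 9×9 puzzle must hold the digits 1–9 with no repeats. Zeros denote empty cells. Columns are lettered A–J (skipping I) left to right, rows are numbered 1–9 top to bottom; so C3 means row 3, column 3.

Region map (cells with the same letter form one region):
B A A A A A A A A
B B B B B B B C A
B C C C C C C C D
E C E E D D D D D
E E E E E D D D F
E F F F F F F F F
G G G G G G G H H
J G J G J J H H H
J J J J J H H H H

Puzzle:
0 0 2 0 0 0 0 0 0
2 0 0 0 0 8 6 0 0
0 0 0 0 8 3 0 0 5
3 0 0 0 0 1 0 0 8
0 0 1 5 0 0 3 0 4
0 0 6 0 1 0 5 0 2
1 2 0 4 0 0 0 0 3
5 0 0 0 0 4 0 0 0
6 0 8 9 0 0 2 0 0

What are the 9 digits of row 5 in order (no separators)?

B4 = 5 (hidden single in row 4).
A6 = 4 (hidden single in row 6).
E8 = 2 (hidden single in row 8).
H9 = 4 (hidden single in row 9).
F9 = 5 (hidden single in row 9).
A5 = 8: in column 1, 8 can only go here (every other open cell in that column sees an 8).
F5 = 2: in column 6, 2 can only go here (every other open cell in that column sees a 2).
D4 = 2 (hidden single in row 4).
H3 = 2 (hidden single in row 3).
H1 = 5 (hidden single in column 8).
H6 = 3 (hidden single in column 8).
B9 = 1 (hidden single in region J).
J9 = 7 (sole candidate).
E9 = 3 (sole candidate).
C8 = 7 (sole candidate).
C4 = 9 (sole candidate).
C7 = 5 (sole candidate).
C3 = 4 (sole candidate).
C2 = 3 (sole candidate).
E2 = 5 (hidden single in row 2).
B2 = 4 (hidden single in row 2).
H5 = 9: in row 5, 9 can only go here (every other open cell in that row sees a 9).
J2 = 9 (hidden single in row 2).
A1 = 9 (hidden single in row 1).
A3 = 7 (sole candidate).
D2 = 1 (sole candidate).
H2 = 7 (sole candidate).
D3 = 6 (sole candidate).
H4 = 6 (sole candidate).
H7 = 8 (sole candidate).
H8 = 1 (sole candidate).
J8 = 6 (sole candidate).
J1 = 1 (sole candidate).
B3 = 9 (sole candidate).
G3 = 1 (sole candidate).
G8 = 9 (sole candidate).
G7 = 7 (sole candidate).
G4 = 4 (sole candidate).
G1 = 8 (sole candidate).
E4 = 7 (sole candidate).
E5 = 6: row 5 has {1,2,3,4,5,8,9}; col 5 has {1,2,3,5,7,8}; region has {1,2,3,4,5,8,9} → only 6 remains.
E7 = 9 (sole candidate).
F7 = 6 (sole candidate).
E1 = 4 (sole candidate).
F1 = 7 (sole candidate).
B5 = 7: row 5 has {1,2,3,4,5,6,8,9}; col 2 has {1,2,4,5,9}; region has {1,2,3,4,5,6,8,9} → only 7 remains.

871562394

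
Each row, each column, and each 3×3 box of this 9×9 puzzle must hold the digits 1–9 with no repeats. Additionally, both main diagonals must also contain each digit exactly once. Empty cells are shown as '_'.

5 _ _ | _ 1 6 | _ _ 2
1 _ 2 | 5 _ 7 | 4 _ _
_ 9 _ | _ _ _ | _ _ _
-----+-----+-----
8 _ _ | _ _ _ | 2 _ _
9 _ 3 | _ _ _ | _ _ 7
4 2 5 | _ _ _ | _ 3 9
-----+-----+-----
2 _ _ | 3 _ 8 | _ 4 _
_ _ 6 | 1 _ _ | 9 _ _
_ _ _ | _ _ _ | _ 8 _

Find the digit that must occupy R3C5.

R6C6 = 1: row 6 has {2,3,4,5,9}; col 6 has {6,7,8}; box has {}; main diagonal has {5} → only 1 remains.
R8C2 = 8: in row 8, 8 can only go here (every other open cell in that row sees an 8).
R3C1 = 6: in column 1, 6 can only go here (every other open cell in that column sees a 6).
R2C2 = 3: row 2 has {1,2,4,5,7}; col 2 has {2,8,9}; box has {1,2,5,6,9}; main diagonal has {1,5} → only 3 remains.
R9C9 = 6: row 9 has {8}; col 9 has {2,7,9}; box has {4,8,9}; main diagonal has {1,3,5} → only 6 remains.
R2C9 = 8: row 2 has {1,2,3,4,5,7}; col 9 has {2,6,7,9}; box has {2,4} → only 8 remains.
R5C5 = 4: row 5 has {3,7,9}; col 5 has {1}; box has {1}; main diagonal has {1,3,5,6}; anti-diagonal has {2,8} → only 4 remains.
R7C7 = 7: row 7 has {2,3,4,8}; col 7 has {2,4,9}; box has {4,6,8,9}; main diagonal has {1,3,4,5,6} → only 7 remains.
R8C8 = 2: row 8 has {1,6,8,9}; col 8 has {3,4,8}; box has {4,6,7,8,9}; main diagonal has {1,3,4,5,6,7} → only 2 remains.
R1C7 = 3: row 1 has {1,2,5,6}; col 7 has {2,4,7,9}; box has {2,4,8} → only 3 remains.
R2C5 = 9: row 2 has {1,2,3,4,5,7,8}; col 5 has {1,4}; box has {1,5,6,7} → only 9 remains.
R2C8 = 6: row 2 has {1,2,3,4,5,7,8,9}; col 8 has {2,3,4,8}; box has {2,3,4,8}; anti-diagonal has {2,4,8} → only 6 remains.
R3C3 = 8: row 3 has {6,9}; col 3 has {2,3,5,6}; box has {1,2,3,5,6,9}; main diagonal has {1,2,3,4,5,6,7} → only 8 remains.
R4C4 = 9: row 4 has {2,8}; col 4 has {1,3,5}; box has {1,4}; main diagonal has {1,2,3,4,5,6,7,8} → only 9 remains.
R6C4 = 7: row 6 has {1,2,3,4,5,9}; col 4 has {1,3,5,9}; box has {1,4,9}; anti-diagonal has {2,4,6,8} → only 7 remains.
R9C1 = 3: row 9 has {6,8}; col 1 has {1,2,4,5,6,8,9}; box has {2,6,8}; anti-diagonal has {2,4,6,7,8} → only 3 remains.
R4C6 = 5: row 4 has {2,8,9}; col 6 has {1,6,7,8}; box has {1,4,7,9}; anti-diagonal has {2,3,4,6,7,8} → only 5 remains.
R4C8 = 1: row 4 has {2,5,8,9}; col 8 has {2,3,4,6,8}; box has {2,3,7,9} → only 1 remains.
R4C9 = 4: row 4 has {1,2,5,8,9}; col 9 has {2,6,7,8,9}; box has {1,2,3,7,9} → only 4 remains.
R5C6 = 2: row 5 has {3,4,7,9}; col 6 has {1,5,6,7,8}; box has {1,4,5,7,9} → only 2 remains.
R5C8 = 5: row 5 has {2,3,4,7,9}; col 8 has {1,2,3,4,6,8}; box has {1,2,3,4,7,9} → only 5 remains.
R8C1 = 7: row 8 has {1,2,6,8,9}; col 1 has {1,2,3,4,5,6,8,9}; box has {2,3,6,8} → only 7 remains.
R8C5 = 5: row 8 has {1,2,6,7,8,9}; col 5 has {1,4,9}; box has {1,3,8} → only 5 remains.
R8C6 = 4: row 8 has {1,2,5,6,7,8,9}; col 6 has {1,2,5,6,7,8}; box has {1,3,5,8} → only 4 remains.
R8C9 = 3: row 8 has {1,2,4,5,6,7,8,9}; col 9 has {2,4,6,7,8,9}; box has {2,4,6,7,8,9} → only 3 remains.
R9C4 = 2: row 9 has {3,6,8}; col 4 has {1,3,5,7,9}; box has {1,3,4,5,8} → only 2 remains.
R9C5 = 7: row 9 has {2,3,6,8}; col 5 has {1,4,5,9}; box has {1,2,3,4,5,8} → only 7 remains.
R9C6 = 9: row 9 has {2,3,6,7,8}; col 6 has {1,2,4,5,6,7,8}; box has {1,2,3,4,5,7,8} → only 9 remains.
R3C4 = 4: row 3 has {6,8,9}; col 4 has {1,2,3,5,7,9}; box has {1,5,6,7,9} → only 4 remains.
R3C6 = 3: row 3 has {4,6,8,9}; col 6 has {1,2,4,5,6,7,8,9}; box has {1,4,5,6,7,9} → only 3 remains.
R3C7 = 1: row 3 has {3,4,6,8,9}; col 7 has {2,3,4,7,9}; box has {2,3,4,6,8}; anti-diagonal has {2,3,4,5,6,7,8} → only 1 remains.
R3C8 = 7: row 3 has {1,3,4,6,8,9}; col 8 has {1,2,3,4,5,6,8}; box has {1,2,3,4,6,8} → only 7 remains.
R3C9 = 5: row 3 has {1,3,4,6,7,8,9}; col 9 has {2,3,4,6,7,8,9}; box has {1,2,3,4,6,7,8} → only 5 remains.
R4C3 = 7: row 4 has {1,2,4,5,8,9}; col 3 has {2,3,5,6,8}; box has {2,3,4,5,8,9} → only 7 remains.
R7C3 = 9: row 7 has {2,3,4,7,8}; col 3 has {2,3,5,6,7,8}; box has {2,3,6,7,8}; anti-diagonal has {1,2,3,4,5,6,7,8} → only 9 remains.
R7C5 = 6: row 7 has {2,3,4,7,8,9}; col 5 has {1,4,5,7,9}; box has {1,2,3,4,5,7,8,9} → only 6 remains.
R7C9 = 1: row 7 has {2,3,4,6,7,8,9}; col 9 has {2,3,4,5,6,7,8,9}; box has {2,3,4,6,7,8,9} → only 1 remains.
R9C7 = 5: row 9 has {2,3,6,7,8,9}; col 7 has {1,2,3,4,7,9}; box has {1,2,3,4,6,7,8,9} → only 5 remains.
R1C3 = 4: row 1 has {1,2,3,5,6}; col 3 has {2,3,5,6,7,8,9}; box has {1,2,3,5,6,8,9} → only 4 remains.
R1C4 = 8: row 1 has {1,2,3,4,5,6}; col 4 has {1,2,3,4,5,7,9}; box has {1,3,4,5,6,7,9} → only 8 remains.
R1C8 = 9: row 1 has {1,2,3,4,5,6,8}; col 8 has {1,2,3,4,5,6,7,8}; box has {1,2,3,4,5,6,7,8} → only 9 remains.
R3C5 = 2: row 3 has {1,3,4,5,6,7,8,9}; col 5 has {1,4,5,6,7,9}; box has {1,3,4,5,6,7,8,9} → only 2 remains.

2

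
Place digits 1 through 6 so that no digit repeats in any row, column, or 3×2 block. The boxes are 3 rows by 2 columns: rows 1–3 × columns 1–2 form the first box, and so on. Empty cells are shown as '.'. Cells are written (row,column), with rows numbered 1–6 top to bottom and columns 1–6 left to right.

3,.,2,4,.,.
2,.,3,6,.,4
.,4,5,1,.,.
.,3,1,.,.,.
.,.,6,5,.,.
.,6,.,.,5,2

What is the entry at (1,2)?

1

(2,5) = 1 (sole candidate).
(3,1) = 6 (sole candidate).
(3,6) = 3 (sole candidate).
(4,4) = 2 (sole candidate).
(4,6) = 6 (sole candidate).
(5,6) = 1 (sole candidate).
(6,3) = 4 (sole candidate).
(6,4) = 3 (sole candidate).
(1,5) = 6 (sole candidate).
(1,6) = 5 (sole candidate).
(2,2) = 5 (sole candidate).
(3,5) = 2 (sole candidate).
(4,5) = 4 (sole candidate).
(5,1) = 4 (sole candidate).
(5,2) = 2 (sole candidate).
(5,5) = 3 (sole candidate).
(6,1) = 1 (sole candidate).
(1,2) = 1: row 1 has {2,3,4,5,6}; col 2 has {2,3,4,5,6}; box has {2,3,4,5,6} → only 1 remains.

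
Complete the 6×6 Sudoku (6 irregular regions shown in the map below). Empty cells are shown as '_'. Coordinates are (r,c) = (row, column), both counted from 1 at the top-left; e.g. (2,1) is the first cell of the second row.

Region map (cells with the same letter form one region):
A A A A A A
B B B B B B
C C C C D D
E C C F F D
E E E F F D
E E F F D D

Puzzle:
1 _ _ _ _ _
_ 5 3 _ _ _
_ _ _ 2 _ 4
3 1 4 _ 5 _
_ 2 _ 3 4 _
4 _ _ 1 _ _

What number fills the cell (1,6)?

3

(4,4) = 6: row 4 has {1,3,4,5}; col 4 has {1,2,3}; region has {1,3,4,5} → only 6 remains.
(4,6) = 2: row 4 has {1,3,4,5,6}; col 6 has {4}; region has {4} → only 2 remains.
(6,2) = 6: row 6 has {1,4}; col 2 has {1,2,5}; region has {2,3,4} → only 6 remains.
(6,3) = 2: row 6 has {1,4,6}; col 3 has {3,4}; region has {1,3,4,5,6} → only 2 remains.
(6,5) = 3: row 6 has {1,2,4,6}; col 5 has {4,5}; region has {2,4} → only 3 remains.
(6,6) = 5: row 6 has {1,2,3,4,6}; col 6 has {2,4}; region has {2,3,4} → only 5 remains.
(2,4) = 4: row 2 has {3,5}; col 4 has {1,2,3,6}; region has {3,5} → only 4 remains.
(3,2) = 3: row 3 has {2,4}; col 2 has {1,2,5,6}; region has {1,2,4} → only 3 remains.
(5,1) = 5: row 5 has {2,3,4}; col 1 has {1,3,4}; region has {2,3,4,6} → only 5 remains.
(5,3) = 1: row 5 has {2,3,4,5}; col 3 has {2,3,4}; region has {2,3,4,5,6} → only 1 remains.
(5,6) = 6: row 5 has {1,2,3,4,5}; col 6 has {2,4,5}; region has {2,3,4,5} → only 6 remains.
(1,2) = 4: row 1 has {1}; col 2 has {1,2,3,5,6}; region has {1} → only 4 remains.
(1,4) = 5: row 1 has {1,4}; col 4 has {1,2,3,4,6}; region has {1,4} → only 5 remains.
(1,6) = 3: row 1 has {1,4,5}; col 6 has {2,4,5,6}; region has {1,4,5} → only 3 remains.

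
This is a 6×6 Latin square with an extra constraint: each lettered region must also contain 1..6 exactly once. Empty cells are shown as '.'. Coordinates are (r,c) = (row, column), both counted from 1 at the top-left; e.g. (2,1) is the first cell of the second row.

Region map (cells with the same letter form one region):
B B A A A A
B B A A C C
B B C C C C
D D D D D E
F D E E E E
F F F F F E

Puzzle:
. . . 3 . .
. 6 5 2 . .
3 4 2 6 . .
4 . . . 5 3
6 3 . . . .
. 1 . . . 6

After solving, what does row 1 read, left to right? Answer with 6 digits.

(2,1) = 1 (sole candidate).
(2,6) = 4 (sole candidate).
(3,5) = 1 (sole candidate).
(3,6) = 5 (sole candidate).
(4,2) = 2 (sole candidate).
(4,4) = 1 (sole candidate).
(1,2) = 5: row 1 has {3}; col 2 has {1,2,3,4,6}; region has {1,3,4,6} → only 5 remains.
(1,6) = 1: row 1 has {3,5}; col 6 has {3,4,5,6}; region has {2,3,5} → only 1 remains.
(2,5) = 3 (sole candidate).
(4,3) = 6 (sole candidate).
(5,6) = 2 (sole candidate).
(1,1) = 2: row 1 has {1,3,5}; col 1 has {1,3,4,6}; region has {1,3,4,5,6} → only 2 remains.
(1,3) = 4: row 1 has {1,2,3,5}; col 3 has {2,5,6}; region has {1,2,3,5} → only 4 remains.
(1,5) = 6: row 1 has {1,2,3,4,5}; col 5 has {1,3,5}; region has {1,2,3,4,5} → only 6 remains.

254361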